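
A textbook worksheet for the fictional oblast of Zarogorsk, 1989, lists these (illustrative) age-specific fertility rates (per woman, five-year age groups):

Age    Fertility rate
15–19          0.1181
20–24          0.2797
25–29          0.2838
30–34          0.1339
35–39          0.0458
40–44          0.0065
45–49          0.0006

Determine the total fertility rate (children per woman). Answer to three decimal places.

Sum of ASFRs = 0.1181 + 0.2797 + 0.2838 + 0.1339 + 0.0458 + 0.0065 + 0.0006 = 0.8684
TFR = 5 × 0.8684 = 4.342

4.342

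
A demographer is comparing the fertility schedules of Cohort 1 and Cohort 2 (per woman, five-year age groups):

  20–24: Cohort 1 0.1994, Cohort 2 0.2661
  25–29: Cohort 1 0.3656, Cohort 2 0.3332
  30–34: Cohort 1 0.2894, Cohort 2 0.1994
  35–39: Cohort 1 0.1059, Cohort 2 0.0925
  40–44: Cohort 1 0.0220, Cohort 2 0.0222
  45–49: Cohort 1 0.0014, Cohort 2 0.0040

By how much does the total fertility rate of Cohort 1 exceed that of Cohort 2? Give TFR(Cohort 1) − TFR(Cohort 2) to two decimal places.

0.33

Cohort 1:
  Sum of ASFRs = 0.1994 + 0.3656 + 0.2894 + 0.1059 + 0.0220 + 0.0014 = 0.9837
  TFR = 5 × 0.9837 = 4.9185
Cohort 2:
  Sum of ASFRs = 0.2661 + 0.3332 + 0.1994 + 0.0925 + 0.0222 + 0.0040 = 0.9174
  TFR = 5 × 0.9174 = 4.587
Difference = 4.9185 − 4.587 = 0.3315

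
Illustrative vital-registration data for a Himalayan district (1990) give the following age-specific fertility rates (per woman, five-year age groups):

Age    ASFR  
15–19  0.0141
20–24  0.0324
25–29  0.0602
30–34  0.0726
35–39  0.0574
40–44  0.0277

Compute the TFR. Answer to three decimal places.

1.322

Sum of ASFRs = 0.0141 + 0.0324 + 0.0602 + 0.0726 + 0.0574 + 0.0277 = 0.2644
TFR = 5 × 0.2644 = 1.322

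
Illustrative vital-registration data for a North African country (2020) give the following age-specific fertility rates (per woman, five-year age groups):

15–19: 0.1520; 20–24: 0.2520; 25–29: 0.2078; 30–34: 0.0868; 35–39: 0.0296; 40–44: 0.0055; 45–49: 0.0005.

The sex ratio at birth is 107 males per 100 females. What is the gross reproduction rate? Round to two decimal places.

1.77

Proportion female at birth = 100 / (100 + 107) = 0.48309.
Sum of ASFRs = 0.1520 + 0.2520 + 0.2078 + 0.0868 + 0.0296 + 0.0055 + 0.0005 = 0.7342
TFR = 5 × 0.7342 = 3.671
GRR = 0.48309 × 3.671 = 1.77342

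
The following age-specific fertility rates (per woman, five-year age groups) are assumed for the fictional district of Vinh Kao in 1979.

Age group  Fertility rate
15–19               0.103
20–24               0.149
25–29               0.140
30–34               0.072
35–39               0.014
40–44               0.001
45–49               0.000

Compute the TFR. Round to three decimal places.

Sum of ASFRs = 0.103 + 0.149 + 0.140 + 0.072 + 0.014 + 0.001 + 0.000 = 0.479
TFR = 5 × 0.479 = 2.395

2.395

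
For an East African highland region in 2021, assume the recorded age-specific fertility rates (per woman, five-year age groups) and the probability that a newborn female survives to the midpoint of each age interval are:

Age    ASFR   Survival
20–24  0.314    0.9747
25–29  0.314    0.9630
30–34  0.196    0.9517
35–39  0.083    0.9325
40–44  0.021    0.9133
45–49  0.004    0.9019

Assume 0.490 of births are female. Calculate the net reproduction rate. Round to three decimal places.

2.193

Proportion female at birth = 0.490.
Weighting each age-specific rate by interval width and survival:
  20–24: 5 × 0.314 × 0.9747 = 1.53028
  25–29: 5 × 0.314 × 0.9630 = 1.51191
  30–34: 5 × 0.196 × 0.9517 = 0.93267
  35–39: 5 × 0.083 × 0.9325 = 0.38699
  40–44: 5 × 0.021 × 0.9133 = 0.09590
  45–49: 5 × 0.004 × 0.9019 = 0.01804
Sum = 4.47579
NRR = 0.490 × 4.47579 = 2.19314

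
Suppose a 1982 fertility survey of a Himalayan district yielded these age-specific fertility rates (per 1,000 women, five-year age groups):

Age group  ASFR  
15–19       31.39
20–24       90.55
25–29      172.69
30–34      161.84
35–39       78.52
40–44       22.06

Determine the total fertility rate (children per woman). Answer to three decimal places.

2.785

Sum of ASFRs = 31.39 + 90.55 + 172.69 + 161.84 + 78.52 + 22.06 = 557.05
TFR = 5 × 557.05 / 1000 = 2.78525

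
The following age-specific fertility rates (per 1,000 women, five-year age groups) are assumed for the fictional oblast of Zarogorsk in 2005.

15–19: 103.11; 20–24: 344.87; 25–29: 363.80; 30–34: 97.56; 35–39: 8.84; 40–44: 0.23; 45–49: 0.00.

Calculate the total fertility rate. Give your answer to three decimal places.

4.592

Sum of ASFRs = 103.11 + 344.87 + 363.80 + 97.56 + 8.84 + 0.23 + 0.00 = 918.41
TFR = 5 × 918.41 / 1000 = 4.59205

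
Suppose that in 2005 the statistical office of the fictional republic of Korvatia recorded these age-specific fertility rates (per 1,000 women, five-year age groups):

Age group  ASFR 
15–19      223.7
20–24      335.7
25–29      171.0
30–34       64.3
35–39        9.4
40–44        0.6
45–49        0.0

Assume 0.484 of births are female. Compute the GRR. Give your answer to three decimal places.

1.947

Proportion female at birth = 0.484.
Sum of ASFRs = 223.7 + 335.7 + 171.0 + 64.3 + 9.4 + 0.6 + 0.0 = 804.7
TFR = 5 × 804.7 / 1000 = 4.0235
GRR = 0.484 × 4.0235 = 1.94737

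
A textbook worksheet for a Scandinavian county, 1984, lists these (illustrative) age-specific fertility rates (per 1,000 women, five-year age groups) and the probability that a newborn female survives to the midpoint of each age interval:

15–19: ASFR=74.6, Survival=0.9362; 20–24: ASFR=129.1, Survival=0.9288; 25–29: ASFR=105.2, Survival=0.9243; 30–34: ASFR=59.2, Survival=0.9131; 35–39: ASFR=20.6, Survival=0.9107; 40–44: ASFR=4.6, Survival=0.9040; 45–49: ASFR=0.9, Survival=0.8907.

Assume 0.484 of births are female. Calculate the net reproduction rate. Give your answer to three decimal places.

Proportion female at birth = 0.484.
Per-age-group product (5 × ASFR × survival probability):
  15–19: 5 × 74.6/1000 × 0.9362 = 0.34920
  20–24: 5 × 129.1/1000 × 0.9288 = 0.59954
  25–29: 5 × 105.2/1000 × 0.9243 = 0.48618
  30–34: 5 × 59.2/1000 × 0.9131 = 0.27028
  35–39: 5 × 20.6/1000 × 0.9107 = 0.09380
  40–44: 5 × 4.6/1000 × 0.9040 = 0.02079
  45–49: 5 × 0.9/1000 × 0.8907 = 0.00401
Sum = 1.82380
NRR = 0.484 × 1.82380 = 0.88272
With NRR below 1 the population is below replacement fertility.

0.883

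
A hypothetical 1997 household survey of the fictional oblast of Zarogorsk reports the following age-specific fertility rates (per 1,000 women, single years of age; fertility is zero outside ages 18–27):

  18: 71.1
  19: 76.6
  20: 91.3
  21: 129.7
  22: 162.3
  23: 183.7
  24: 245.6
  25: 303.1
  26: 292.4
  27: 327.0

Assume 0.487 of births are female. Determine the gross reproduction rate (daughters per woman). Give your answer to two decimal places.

0.92

Proportion female at birth = 0.487.
Sum of ASFRs = 71.1 + 76.6 + 91.3 + 129.7 + 162.3 + 183.7 + 245.6 + 303.1 + 292.4 + 327.0 = 1882.8
TFR = 1882.8 / 1000 = 1.8828
GRR = 0.487 × 1.8828 = 0.91692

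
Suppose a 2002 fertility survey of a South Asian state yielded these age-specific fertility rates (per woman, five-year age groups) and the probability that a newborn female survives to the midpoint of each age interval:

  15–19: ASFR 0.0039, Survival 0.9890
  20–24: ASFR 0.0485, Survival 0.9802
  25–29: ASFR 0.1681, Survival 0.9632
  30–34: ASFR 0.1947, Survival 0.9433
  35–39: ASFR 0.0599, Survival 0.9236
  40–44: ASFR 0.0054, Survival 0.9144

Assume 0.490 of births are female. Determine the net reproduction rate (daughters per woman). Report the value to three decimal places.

1.120

Proportion female at birth = 0.490.
Weighting each age-specific rate by interval width and survival:
  15–19: 5 × 0.0039 × 0.9890 = 0.01929
  20–24: 5 × 0.0485 × 0.9802 = 0.23770
  25–29: 5 × 0.1681 × 0.9632 = 0.80957
  30–34: 5 × 0.1947 × 0.9433 = 0.91830
  35–39: 5 × 0.0599 × 0.9236 = 0.27662
  40–44: 5 × 0.0054 × 0.9144 = 0.02469
Sum = 2.28617
NRR = 0.490 × 2.28617 = 1.12022
An NRR exceeding 1 indicates intrinsic growth under these rates.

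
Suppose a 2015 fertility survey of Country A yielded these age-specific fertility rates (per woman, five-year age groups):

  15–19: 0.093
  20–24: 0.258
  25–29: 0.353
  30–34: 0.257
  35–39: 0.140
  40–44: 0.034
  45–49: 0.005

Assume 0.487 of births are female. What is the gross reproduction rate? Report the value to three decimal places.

2.776

Proportion female at birth = 0.487.
Sum of ASFRs = 0.093 + 0.258 + 0.353 + 0.257 + 0.140 + 0.034 + 0.005 = 1.140
TFR = 5 × 1.140 = 5.7
GRR = 0.487 × 5.7 = 2.77590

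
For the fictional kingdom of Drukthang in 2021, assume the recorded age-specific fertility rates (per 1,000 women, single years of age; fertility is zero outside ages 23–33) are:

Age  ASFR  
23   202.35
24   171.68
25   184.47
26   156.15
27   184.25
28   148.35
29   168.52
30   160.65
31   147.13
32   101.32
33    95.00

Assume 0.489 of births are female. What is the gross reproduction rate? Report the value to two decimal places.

0.84

Proportion female at birth = 0.489.
Sum of ASFRs = 202.35 + 171.68 + 184.47 + 156.15 + 184.25 + 148.35 + 168.52 + 160.65 + 147.13 + 101.32 + 95.00 = 1719.87
TFR = 1719.87 / 1000 = 1.71987
GRR = 0.489 × 1.71987 = 0.84102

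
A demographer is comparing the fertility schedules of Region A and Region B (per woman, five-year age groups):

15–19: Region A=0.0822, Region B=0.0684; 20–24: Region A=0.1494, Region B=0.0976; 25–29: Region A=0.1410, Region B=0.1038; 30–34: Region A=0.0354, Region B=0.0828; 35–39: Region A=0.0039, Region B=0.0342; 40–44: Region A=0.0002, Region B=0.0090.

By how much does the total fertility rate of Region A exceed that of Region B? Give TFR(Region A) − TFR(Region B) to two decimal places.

0.08

Region A:
  Sum of ASFRs = 0.0822 + 0.1494 + 0.1410 + 0.0354 + 0.0039 + 0.0002 = 0.4121
  TFR = 5 × 0.4121 = 2.0605
Region B:
  Sum of ASFRs = 0.0684 + 0.0976 + 0.1038 + 0.0828 + 0.0342 + 0.0090 = 0.3958
  TFR = 5 × 0.3958 = 1.979
Difference = 2.0605 − 1.979 = 0.0815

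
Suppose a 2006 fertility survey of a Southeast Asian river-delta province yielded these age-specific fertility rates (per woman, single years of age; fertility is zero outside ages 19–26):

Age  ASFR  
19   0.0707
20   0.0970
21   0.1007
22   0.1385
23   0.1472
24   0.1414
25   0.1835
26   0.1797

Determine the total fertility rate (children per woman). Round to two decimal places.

Sum of ASFRs = 0.0707 + 0.0970 + 0.1007 + 0.1385 + 0.1472 + 0.1414 + 0.1835 + 0.1797 = 1.0587
TFR = 1.0587

1.06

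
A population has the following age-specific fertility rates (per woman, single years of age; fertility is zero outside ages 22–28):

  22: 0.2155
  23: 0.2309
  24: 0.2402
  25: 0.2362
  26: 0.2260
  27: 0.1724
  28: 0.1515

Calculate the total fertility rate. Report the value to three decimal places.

Sum of ASFRs = 0.2155 + 0.2309 + 0.2402 + 0.2362 + 0.2260 + 0.1724 + 0.1515 = 1.4727
TFR = 1.4727

1.473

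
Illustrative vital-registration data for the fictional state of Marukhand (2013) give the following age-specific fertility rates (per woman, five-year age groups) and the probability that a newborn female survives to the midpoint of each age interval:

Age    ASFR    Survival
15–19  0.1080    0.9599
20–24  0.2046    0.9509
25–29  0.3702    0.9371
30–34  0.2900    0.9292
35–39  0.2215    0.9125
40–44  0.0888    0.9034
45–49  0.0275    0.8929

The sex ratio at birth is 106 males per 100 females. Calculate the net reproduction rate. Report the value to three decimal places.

Proportion female at birth = 100 / (100 + 106) = 0.48544.
Survival-weighted fertility by age (5·fₓ·Sₓ):
  15–19: 5 × 0.1080 × 0.9599 = 0.51835
  20–24: 5 × 0.2046 × 0.9509 = 0.97277
  25–29: 5 × 0.3702 × 0.9371 = 1.73457
  30–34: 5 × 0.2900 × 0.9292 = 1.34734
  35–39: 5 × 0.2215 × 0.9125 = 1.01059
  40–44: 5 × 0.0888 × 0.9034 = 0.40111
  45–49: 5 × 0.0275 × 0.8929 = 0.12277
Sum = 6.10750
NRR = 0.48544 × 6.10750 = 2.96482
An NRR exceeding 1 indicates intrinsic growth under these rates.

2.965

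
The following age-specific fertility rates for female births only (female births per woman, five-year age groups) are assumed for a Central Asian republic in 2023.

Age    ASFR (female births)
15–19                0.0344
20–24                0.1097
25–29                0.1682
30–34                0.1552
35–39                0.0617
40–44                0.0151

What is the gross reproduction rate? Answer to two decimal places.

2.72

Sum of female ASFRs = 0.0344 + 0.1097 + 0.1682 + 0.1552 + 0.0617 + 0.0151 = 0.5443
GRR = 5 × 0.5443 = 2.7215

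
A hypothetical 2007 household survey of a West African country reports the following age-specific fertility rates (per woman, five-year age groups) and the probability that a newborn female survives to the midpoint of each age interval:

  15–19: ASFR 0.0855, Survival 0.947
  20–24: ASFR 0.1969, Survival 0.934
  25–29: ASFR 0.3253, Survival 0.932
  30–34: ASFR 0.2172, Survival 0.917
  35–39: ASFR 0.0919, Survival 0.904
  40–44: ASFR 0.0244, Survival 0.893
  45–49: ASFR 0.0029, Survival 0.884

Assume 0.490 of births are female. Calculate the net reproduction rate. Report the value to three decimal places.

2.143

Proportion female at birth = 0.490.
Weighting each age-specific rate by interval width and survival:
  15–19: 5 × 0.0855 × 0.947 = 0.40484
  20–24: 5 × 0.1969 × 0.934 = 0.91952
  25–29: 5 × 0.3253 × 0.932 = 1.51590
  30–34: 5 × 0.2172 × 0.917 = 0.99586
  35–39: 5 × 0.0919 × 0.904 = 0.41539
  40–44: 5 × 0.0244 × 0.893 = 0.10895
  45–49: 5 × 0.0029 × 0.884 = 0.01282
Sum = 4.37328
NRR = 0.490 × 4.37328 = 2.14291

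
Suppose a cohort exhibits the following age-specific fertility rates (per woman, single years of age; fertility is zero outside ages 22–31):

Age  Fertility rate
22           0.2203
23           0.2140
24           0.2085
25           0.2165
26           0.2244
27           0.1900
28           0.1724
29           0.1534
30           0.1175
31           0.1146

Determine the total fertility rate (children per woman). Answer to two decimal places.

1.83

Sum of ASFRs = 0.2203 + 0.2140 + 0.2085 + 0.2165 + 0.2244 + 0.1900 + 0.1724 + 0.1534 + 0.1175 + 0.1146 = 1.8316
TFR = 1.8316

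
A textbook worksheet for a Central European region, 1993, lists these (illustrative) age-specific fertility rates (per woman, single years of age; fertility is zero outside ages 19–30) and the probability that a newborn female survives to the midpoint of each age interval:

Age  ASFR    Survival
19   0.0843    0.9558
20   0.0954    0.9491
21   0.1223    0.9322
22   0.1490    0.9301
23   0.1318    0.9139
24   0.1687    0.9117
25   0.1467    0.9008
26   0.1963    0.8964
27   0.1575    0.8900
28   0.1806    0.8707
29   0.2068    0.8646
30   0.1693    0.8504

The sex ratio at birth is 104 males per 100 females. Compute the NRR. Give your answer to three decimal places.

0.797

Proportion female at birth = 100 / (100 + 104) = 0.49020.
Survival-weighted fertility by age (1·fₓ·Sₓ):
  19: 1 × 0.0843 × 0.9558 = 0.08057
  20: 1 × 0.0954 × 0.9491 = 0.09054
  21: 1 × 0.1223 × 0.9322 = 0.11401
  22: 1 × 0.1490 × 0.9301 = 0.13858
  23: 1 × 0.1318 × 0.9139 = 0.12045
  24: 1 × 0.1687 × 0.9117 = 0.15380
  25: 1 × 0.1467 × 0.9008 = 0.13215
  26: 1 × 0.1963 × 0.8964 = 0.17596
  27: 1 × 0.1575 × 0.8900 = 0.14018
  28: 1 × 0.1806 × 0.8707 = 0.15725
  29: 1 × 0.2068 × 0.8646 = 0.17880
  30: 1 × 0.1693 × 0.8504 = 0.14397
Sum = 1.62626
NRR = 0.49020 × 1.62626 = 0.79719
An NRR under 1 implies long-run decline under these rates.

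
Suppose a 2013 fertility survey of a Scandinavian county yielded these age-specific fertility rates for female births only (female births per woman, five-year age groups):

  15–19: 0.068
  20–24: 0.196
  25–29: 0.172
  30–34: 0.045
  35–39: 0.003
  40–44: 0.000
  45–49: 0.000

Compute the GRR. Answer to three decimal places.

2.420

Sum of female ASFRs = 0.068 + 0.196 + 0.172 + 0.045 + 0.003 + 0.000 + 0.000 = 0.484
GRR = 5 × 0.484 = 2.42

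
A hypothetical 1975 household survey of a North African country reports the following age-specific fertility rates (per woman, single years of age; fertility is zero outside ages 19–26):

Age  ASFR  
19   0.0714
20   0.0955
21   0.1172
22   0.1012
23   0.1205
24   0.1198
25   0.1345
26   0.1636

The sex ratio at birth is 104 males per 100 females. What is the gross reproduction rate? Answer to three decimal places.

0.453

Proportion female at birth = 100 / (100 + 104) = 0.49020.
Sum of ASFRs = 0.0714 + 0.0955 + 0.1172 + 0.1012 + 0.1205 + 0.1198 + 0.1345 + 0.1636 = 0.9237
TFR = 0.9237
GRR = 0.49020 × 0.9237 = 0.45280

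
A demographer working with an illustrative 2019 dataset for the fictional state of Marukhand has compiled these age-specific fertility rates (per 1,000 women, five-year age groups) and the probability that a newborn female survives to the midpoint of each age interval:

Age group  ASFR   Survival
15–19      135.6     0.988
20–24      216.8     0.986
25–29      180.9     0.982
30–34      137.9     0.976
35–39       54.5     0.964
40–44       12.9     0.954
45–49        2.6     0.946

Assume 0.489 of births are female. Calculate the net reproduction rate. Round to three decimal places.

1.778

Proportion female at birth = 0.489.
Per-age-group product (5 × ASFR × survival probability):
  15–19: 5 × 135.6/1000 × 0.988 = 0.66986
  20–24: 5 × 216.8/1000 × 0.986 = 1.06882
  25–29: 5 × 180.9/1000 × 0.982 = 0.88822
  30–34: 5 × 137.9/1000 × 0.976 = 0.67295
  35–39: 5 × 54.5/1000 × 0.964 = 0.26269
  40–44: 5 × 12.9/1000 × 0.954 = 0.06153
  45–49: 5 × 2.6/1000 × 0.946 = 0.01230
Sum = 3.63637
NRR = 0.489 × 3.63637 = 1.77818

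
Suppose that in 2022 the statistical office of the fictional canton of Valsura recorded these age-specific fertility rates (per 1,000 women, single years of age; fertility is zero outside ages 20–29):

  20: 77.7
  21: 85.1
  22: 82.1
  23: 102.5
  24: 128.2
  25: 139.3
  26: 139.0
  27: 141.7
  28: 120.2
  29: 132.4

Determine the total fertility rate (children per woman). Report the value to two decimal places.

Sum of ASFRs = 77.7 + 85.1 + 82.1 + 102.5 + 128.2 + 139.3 + 139.0 + 141.7 + 120.2 + 132.4 = 1148.2
TFR = 1148.2 / 1000 = 1.1482

1.15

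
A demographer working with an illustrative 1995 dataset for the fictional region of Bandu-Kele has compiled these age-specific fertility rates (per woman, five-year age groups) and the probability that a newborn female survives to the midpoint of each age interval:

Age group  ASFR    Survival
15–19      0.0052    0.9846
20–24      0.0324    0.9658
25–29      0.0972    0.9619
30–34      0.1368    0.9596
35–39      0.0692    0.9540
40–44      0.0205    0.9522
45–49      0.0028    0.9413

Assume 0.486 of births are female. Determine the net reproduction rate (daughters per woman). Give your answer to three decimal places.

0.849

Proportion female at birth = 0.486.
Weighting each age-specific rate by interval width and survival:
  15–19: 5 × 0.0052 × 0.9846 = 0.02560
  20–24: 5 × 0.0324 × 0.9658 = 0.15646
  25–29: 5 × 0.0972 × 0.9619 = 0.46748
  30–34: 5 × 0.1368 × 0.9596 = 0.65637
  35–39: 5 × 0.0692 × 0.9540 = 0.33008
  40–44: 5 × 0.0205 × 0.9522 = 0.09760
  45–49: 5 × 0.0028 × 0.9413 = 0.01318
Sum = 1.74677
NRR = 0.486 × 1.74677 = 0.84893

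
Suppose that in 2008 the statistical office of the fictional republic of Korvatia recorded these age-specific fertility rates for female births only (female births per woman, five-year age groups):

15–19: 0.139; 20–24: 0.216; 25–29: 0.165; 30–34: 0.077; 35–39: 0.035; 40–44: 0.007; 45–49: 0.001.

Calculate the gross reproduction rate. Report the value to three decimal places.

Sum of female ASFRs = 0.139 + 0.216 + 0.165 + 0.077 + 0.035 + 0.007 + 0.001 = 0.640
GRR = 5 × 0.640 = 3.2

3.200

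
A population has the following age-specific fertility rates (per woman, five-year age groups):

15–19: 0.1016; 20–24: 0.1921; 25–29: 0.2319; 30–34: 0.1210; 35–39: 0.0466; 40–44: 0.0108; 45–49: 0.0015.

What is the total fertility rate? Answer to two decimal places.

Sum of ASFRs = 0.1016 + 0.1921 + 0.2319 + 0.1210 + 0.0466 + 0.0108 + 0.0015 = 0.7055
TFR = 5 × 0.7055 = 3.5275

3.53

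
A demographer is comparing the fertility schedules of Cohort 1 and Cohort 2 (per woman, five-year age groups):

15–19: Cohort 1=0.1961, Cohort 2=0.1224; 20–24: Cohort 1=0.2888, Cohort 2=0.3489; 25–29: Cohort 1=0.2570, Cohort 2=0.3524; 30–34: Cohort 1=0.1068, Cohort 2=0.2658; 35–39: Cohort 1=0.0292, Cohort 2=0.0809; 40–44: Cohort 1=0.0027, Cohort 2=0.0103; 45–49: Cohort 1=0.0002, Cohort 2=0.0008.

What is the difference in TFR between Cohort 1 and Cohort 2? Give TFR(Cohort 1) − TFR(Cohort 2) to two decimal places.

-1.50

Cohort 1:
  Sum of ASFRs = 0.1961 + 0.2888 + 0.2570 + 0.1068 + 0.0292 + 0.0027 + 0.0002 = 0.8808
  TFR = 5 × 0.8808 = 4.404
Cohort 2:
  Sum of ASFRs = 0.1224 + 0.3489 + 0.3524 + 0.2658 + 0.0809 + 0.0103 + 0.0008 = 1.1815
  TFR = 5 × 1.1815 = 5.9075
Difference = 4.404 − 5.9075 = -1.5035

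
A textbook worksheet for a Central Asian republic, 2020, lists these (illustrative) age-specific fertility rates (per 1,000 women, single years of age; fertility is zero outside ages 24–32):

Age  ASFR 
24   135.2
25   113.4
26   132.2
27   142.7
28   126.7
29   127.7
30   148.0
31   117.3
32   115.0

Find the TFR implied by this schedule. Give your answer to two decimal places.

1.16

Sum of ASFRs = 135.2 + 113.4 + 132.2 + 142.7 + 126.7 + 127.7 + 148.0 + 117.3 + 115.0 = 1158.2
TFR = 1158.2 / 1000 = 1.1582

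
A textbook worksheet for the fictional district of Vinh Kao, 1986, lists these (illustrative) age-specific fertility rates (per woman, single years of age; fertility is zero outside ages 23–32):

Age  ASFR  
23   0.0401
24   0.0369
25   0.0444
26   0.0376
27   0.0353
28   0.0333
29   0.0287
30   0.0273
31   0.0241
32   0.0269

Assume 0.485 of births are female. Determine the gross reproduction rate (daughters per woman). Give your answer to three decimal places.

Proportion female at birth = 0.485.
Sum of ASFRs = 0.0401 + 0.0369 + 0.0444 + 0.0376 + 0.0353 + 0.0333 + 0.0287 + 0.0273 + 0.0241 + 0.0269 = 0.3346
TFR = 0.3346
GRR = 0.485 × 0.3346 = 0.16228

0.162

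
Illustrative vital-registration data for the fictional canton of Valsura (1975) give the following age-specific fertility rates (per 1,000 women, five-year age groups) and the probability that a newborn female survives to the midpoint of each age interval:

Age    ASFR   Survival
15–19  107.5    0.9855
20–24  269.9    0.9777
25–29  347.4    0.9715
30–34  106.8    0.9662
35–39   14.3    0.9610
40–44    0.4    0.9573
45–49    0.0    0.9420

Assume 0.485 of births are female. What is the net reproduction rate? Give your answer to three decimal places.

2.000

Proportion female at birth = 0.485.
Survival-weighted fertility by age (5·fₓ·Sₓ):
  15–19: 5 × 107.5/1000 × 0.9855 = 0.52971
  20–24: 5 × 269.9/1000 × 0.9777 = 1.31941
  25–29: 5 × 347.4/1000 × 0.9715 = 1.68750
  30–34: 5 × 106.8/1000 × 0.9662 = 0.51595
  35–39: 5 × 14.3/1000 × 0.9610 = 0.06871
  40–44: 5 × 0.4/1000 × 0.9573 = 0.00191
  45–49: 5 × 0.0/1000 × 0.9420 = 0.00000
Sum = 4.12319
NRR = 0.485 × 4.12319 = 1.99975
With NRR above 1 the population is above replacement fertility.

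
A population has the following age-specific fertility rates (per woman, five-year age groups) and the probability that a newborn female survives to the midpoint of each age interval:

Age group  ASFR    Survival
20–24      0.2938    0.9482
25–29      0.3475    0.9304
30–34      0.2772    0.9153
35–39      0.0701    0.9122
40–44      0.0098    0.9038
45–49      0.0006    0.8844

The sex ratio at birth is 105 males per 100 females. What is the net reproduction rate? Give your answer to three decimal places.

Proportion female at birth = 100 / (100 + 105) = 0.48780.
Weighting each age-specific rate by interval width and survival:
  20–24: 5 × 0.2938 × 0.9482 = 1.39291
  25–29: 5 × 0.3475 × 0.9304 = 1.61657
  30–34: 5 × 0.2772 × 0.9153 = 1.26861
  35–39: 5 × 0.0701 × 0.9122 = 0.31973
  40–44: 5 × 0.0098 × 0.9038 = 0.04429
  45–49: 5 × 0.0006 × 0.8844 = 0.00265
Sum = 4.64476
NRR = 0.48780 × 4.64476 = 2.26571

2.266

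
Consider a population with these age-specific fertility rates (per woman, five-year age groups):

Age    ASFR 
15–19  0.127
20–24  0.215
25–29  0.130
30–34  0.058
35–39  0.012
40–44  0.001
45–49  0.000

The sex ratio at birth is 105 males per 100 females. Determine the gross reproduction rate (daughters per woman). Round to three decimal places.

1.324

Proportion female at birth = 100 / (100 + 105) = 0.48780.
Sum of ASFRs = 0.127 + 0.215 + 0.130 + 0.058 + 0.012 + 0.001 + 0.000 = 0.543
TFR = 5 × 0.543 = 2.715
GRR = 0.48780 × 2.715 = 1.32438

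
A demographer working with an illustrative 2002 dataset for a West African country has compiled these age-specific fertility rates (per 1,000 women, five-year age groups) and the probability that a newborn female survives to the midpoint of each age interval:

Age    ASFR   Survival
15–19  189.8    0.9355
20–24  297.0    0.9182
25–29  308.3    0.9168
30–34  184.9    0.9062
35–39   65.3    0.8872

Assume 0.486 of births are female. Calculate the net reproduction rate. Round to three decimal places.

Proportion female at birth = 0.486.
Survival-weighted fertility by age (5·fₓ·Sₓ):
  15–19: 5 × 189.8/1000 × 0.9355 = 0.88779
  20–24: 5 × 297.0/1000 × 0.9182 = 1.36353
  25–29: 5 × 308.3/1000 × 0.9168 = 1.41325
  30–34: 5 × 184.9/1000 × 0.9062 = 0.83778
  35–39: 5 × 65.3/1000 × 0.8872 = 0.28967
Sum = 4.79202
NRR = 0.486 × 4.79202 = 2.32892
An NRR exceeding 1 indicates intrinsic growth under these rates.

2.329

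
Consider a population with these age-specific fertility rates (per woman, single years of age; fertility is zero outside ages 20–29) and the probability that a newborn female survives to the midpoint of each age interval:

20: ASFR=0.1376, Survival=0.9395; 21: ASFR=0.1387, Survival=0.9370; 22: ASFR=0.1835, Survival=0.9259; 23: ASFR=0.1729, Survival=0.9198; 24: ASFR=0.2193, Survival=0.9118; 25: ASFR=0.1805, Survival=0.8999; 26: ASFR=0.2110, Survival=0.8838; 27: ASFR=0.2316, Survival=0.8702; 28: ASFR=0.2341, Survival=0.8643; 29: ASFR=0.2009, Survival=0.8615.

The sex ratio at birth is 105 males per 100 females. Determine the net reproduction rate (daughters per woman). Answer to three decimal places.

Proportion female at birth = 100 / (100 + 105) = 0.48780.
Survival-weighted fertility by age (1·fₓ·Sₓ):
  20: 1 × 0.1376 × 0.9395 = 0.12928
  21: 1 × 0.1387 × 0.9370 = 0.12996
  22: 1 × 0.1835 × 0.9259 = 0.16990
  23: 1 × 0.1729 × 0.9198 = 0.15903
  24: 1 × 0.2193 × 0.9118 = 0.19996
  25: 1 × 0.1805 × 0.8999 = 0.16243
  26: 1 × 0.2110 × 0.8838 = 0.18648
  27: 1 × 0.2316 × 0.8702 = 0.20154
  28: 1 × 0.2341 × 0.8643 = 0.20233
  29: 1 × 0.2009 × 0.8615 = 0.17308
Sum = 1.71399
NRR = 0.48780 × 1.71399 = 0.83608
An NRR under 1 implies long-run decline under these rates.

0.836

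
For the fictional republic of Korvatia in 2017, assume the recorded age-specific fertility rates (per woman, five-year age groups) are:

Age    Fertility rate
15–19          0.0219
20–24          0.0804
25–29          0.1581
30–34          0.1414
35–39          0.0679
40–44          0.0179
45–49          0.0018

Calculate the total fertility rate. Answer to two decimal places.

Sum of ASFRs = 0.0219 + 0.0804 + 0.1581 + 0.1414 + 0.0679 + 0.0179 + 0.0018 = 0.4894
TFR = 5 × 0.4894 = 2.447

2.45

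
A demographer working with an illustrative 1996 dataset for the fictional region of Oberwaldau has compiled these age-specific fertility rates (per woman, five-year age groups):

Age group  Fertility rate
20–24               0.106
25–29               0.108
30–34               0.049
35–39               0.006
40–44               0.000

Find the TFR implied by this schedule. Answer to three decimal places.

1.345

Sum of ASFRs = 0.106 + 0.108 + 0.049 + 0.006 + 0.000 = 0.269
TFR = 5 × 0.269 = 1.345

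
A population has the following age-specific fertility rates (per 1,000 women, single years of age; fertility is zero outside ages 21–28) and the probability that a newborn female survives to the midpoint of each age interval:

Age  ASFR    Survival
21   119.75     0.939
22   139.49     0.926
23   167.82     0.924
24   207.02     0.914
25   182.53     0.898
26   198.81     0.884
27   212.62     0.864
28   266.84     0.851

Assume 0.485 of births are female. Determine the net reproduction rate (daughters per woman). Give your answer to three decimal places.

0.648

Proportion female at birth = 0.485.
Per-age-group product (1 × ASFR × survival probability):
  21: 1 × 119.75/1000 × 0.939 = 0.11245
  22: 1 × 139.49/1000 × 0.926 = 0.12917
  23: 1 × 167.82/1000 × 0.924 = 0.15507
  24: 1 × 207.02/1000 × 0.914 = 0.18922
  25: 1 × 182.53/1000 × 0.898 = 0.16391
  26: 1 × 198.81/1000 × 0.884 = 0.17575
  27: 1 × 212.62/1000 × 0.864 = 0.18370
  28: 1 × 266.84/1000 × 0.851 = 0.22708
Sum = 1.33635
NRR = 0.485 × 1.33635 = 0.64813
With NRR below 1 the population is below replacement fertility.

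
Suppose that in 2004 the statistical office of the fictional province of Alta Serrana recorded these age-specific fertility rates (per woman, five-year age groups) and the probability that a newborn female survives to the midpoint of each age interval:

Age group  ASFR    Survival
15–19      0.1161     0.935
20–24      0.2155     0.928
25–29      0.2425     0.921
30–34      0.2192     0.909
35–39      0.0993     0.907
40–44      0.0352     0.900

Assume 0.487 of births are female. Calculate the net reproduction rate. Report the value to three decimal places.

Proportion female at birth = 0.487.
Weighting each age-specific rate by interval width and survival:
  15–19: 5 × 0.1161 × 0.935 = 0.54277
  20–24: 5 × 0.2155 × 0.928 = 0.99992
  25–29: 5 × 0.2425 × 0.921 = 1.11671
  30–34: 5 × 0.2192 × 0.909 = 0.99626
  35–39: 5 × 0.0993 × 0.907 = 0.45033
  40–44: 5 × 0.0352 × 0.900 = 0.15840
Sum = 4.26439
NRR = 0.487 × 4.26439 = 2.07676
With NRR above 1 the population is above replacement fertility.

2.077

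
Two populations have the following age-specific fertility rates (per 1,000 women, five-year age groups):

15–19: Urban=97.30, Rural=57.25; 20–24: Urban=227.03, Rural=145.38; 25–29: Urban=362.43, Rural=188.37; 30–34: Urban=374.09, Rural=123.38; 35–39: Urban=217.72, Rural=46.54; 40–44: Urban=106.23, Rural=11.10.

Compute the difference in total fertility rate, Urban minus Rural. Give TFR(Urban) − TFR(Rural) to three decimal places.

4.064

Urban:
  Sum of ASFRs = 97.30 + 227.03 + 362.43 + 374.09 + 217.72 + 106.23 = 1384.80
  TFR = 5 × 1384.80 / 1000 = 6.924
Rural:
  Sum of ASFRs = 57.25 + 145.38 + 188.37 + 123.38 + 46.54 + 11.10 = 572.02
  TFR = 5 × 572.02 / 1000 = 2.8601
Difference = 6.924 − 2.8601 = 4.0639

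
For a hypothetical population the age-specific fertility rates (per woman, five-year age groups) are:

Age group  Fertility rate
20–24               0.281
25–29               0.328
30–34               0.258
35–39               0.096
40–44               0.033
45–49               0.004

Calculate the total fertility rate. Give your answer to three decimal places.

5.000

Sum of ASFRs = 0.281 + 0.328 + 0.258 + 0.096 + 0.033 + 0.004 = 1.000
TFR = 5 × 1.000 = 5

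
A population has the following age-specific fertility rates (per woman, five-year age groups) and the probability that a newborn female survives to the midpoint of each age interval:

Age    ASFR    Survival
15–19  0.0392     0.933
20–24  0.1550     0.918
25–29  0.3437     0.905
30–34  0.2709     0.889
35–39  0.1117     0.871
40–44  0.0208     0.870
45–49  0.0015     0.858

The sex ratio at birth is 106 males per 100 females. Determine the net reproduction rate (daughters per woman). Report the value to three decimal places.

Proportion female at birth = 100 / (100 + 106) = 0.48544.
Survival-weighted fertility by age (5·fₓ·Sₓ):
  15–19: 5 × 0.0392 × 0.933 = 0.18287
  20–24: 5 × 0.1550 × 0.918 = 0.71145
  25–29: 5 × 0.3437 × 0.905 = 1.55524
  30–34: 5 × 0.2709 × 0.889 = 1.20415
  35–39: 5 × 0.1117 × 0.871 = 0.48645
  40–44: 5 × 0.0208 × 0.870 = 0.09048
  45–49: 5 × 0.0015 × 0.858 = 0.00644
Sum = 4.23708
NRR = 0.48544 × 4.23708 = 2.05685
NRR > 1, so each generation more than replaces itself.

2.057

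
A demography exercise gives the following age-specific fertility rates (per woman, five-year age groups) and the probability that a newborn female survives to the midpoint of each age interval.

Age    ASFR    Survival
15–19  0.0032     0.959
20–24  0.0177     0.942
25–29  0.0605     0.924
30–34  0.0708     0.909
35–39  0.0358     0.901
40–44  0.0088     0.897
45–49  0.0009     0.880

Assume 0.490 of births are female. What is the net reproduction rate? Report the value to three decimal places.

0.443

Proportion female at birth = 0.490.
Weighting each age-specific rate by interval width and survival:
  15–19: 5 × 0.0032 × 0.959 = 0.01534
  20–24: 5 × 0.0177 × 0.942 = 0.08337
  25–29: 5 × 0.0605 × 0.924 = 0.27951
  30–34: 5 × 0.0708 × 0.909 = 0.32179
  35–39: 5 × 0.0358 × 0.901 = 0.16128
  40–44: 5 × 0.0088 × 0.897 = 0.03947
  45–49: 5 × 0.0009 × 0.880 = 0.00396
Sum = 0.90472
NRR = 0.490 × 0.90472 = 0.44331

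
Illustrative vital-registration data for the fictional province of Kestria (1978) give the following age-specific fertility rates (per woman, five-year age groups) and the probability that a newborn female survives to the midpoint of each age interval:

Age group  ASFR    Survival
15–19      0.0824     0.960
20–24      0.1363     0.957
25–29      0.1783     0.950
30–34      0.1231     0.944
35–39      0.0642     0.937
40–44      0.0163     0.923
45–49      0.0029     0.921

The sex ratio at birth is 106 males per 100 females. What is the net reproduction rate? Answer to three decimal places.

Proportion female at birth = 100 / (100 + 106) = 0.48544.
Per-age-group product (5 × ASFR × survival probability):
  15–19: 5 × 0.0824 × 0.960 = 0.39552
  20–24: 5 × 0.1363 × 0.957 = 0.65220
  25–29: 5 × 0.1783 × 0.950 = 0.84693
  30–34: 5 × 0.1231 × 0.944 = 0.58103
  35–39: 5 × 0.0642 × 0.937 = 0.30078
  40–44: 5 × 0.0163 × 0.923 = 0.07522
  45–49: 5 × 0.0029 × 0.921 = 0.01335
Sum = 2.86503
NRR = 0.48544 × 2.86503 = 1.39080
NRR > 1, so each generation more than replaces itself.

1.391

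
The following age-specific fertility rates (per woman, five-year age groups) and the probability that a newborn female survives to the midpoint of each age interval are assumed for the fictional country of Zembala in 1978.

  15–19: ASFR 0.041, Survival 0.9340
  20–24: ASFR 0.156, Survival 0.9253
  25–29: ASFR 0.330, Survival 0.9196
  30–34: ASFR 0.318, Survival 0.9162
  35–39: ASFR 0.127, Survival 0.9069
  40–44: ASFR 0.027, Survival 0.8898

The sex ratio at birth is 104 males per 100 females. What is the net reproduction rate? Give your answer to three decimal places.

2.247

Proportion female at birth = 100 / (100 + 104) = 0.49020.
Per-age-group product (5 × ASFR × survival probability):
  15–19: 5 × 0.041 × 0.9340 = 0.19147
  20–24: 5 × 0.156 × 0.9253 = 0.72173
  25–29: 5 × 0.330 × 0.9196 = 1.51734
  30–34: 5 × 0.318 × 0.9162 = 1.45676
  35–39: 5 × 0.127 × 0.9069 = 0.57588
  40–44: 5 × 0.027 × 0.8898 = 0.12012
Sum = 4.58330
NRR = 0.49020 × 4.58330 = 2.24673
With NRR above 1 the population is above replacement fertility.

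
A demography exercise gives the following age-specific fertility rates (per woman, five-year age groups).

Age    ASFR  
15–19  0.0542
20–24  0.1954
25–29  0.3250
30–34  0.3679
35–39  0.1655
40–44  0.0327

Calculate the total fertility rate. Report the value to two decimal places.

5.70

Sum of ASFRs = 0.0542 + 0.1954 + 0.3250 + 0.3679 + 0.1655 + 0.0327 = 1.1407
TFR = 5 × 1.1407 = 5.7035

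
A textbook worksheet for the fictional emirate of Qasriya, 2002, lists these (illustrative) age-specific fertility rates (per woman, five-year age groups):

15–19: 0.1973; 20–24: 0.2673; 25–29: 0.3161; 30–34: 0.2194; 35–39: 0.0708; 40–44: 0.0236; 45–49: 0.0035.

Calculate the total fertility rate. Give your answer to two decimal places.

Sum of ASFRs = 0.1973 + 0.2673 + 0.3161 + 0.2194 + 0.0708 + 0.0236 + 0.0035 = 1.0980
TFR = 5 × 1.0980 = 5.49

5.49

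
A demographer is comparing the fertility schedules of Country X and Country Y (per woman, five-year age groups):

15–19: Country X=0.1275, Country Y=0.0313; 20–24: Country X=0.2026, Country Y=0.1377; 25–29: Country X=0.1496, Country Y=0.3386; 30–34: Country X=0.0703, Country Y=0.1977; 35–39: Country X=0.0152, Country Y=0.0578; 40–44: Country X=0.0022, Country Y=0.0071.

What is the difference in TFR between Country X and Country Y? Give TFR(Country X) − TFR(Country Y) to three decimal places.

-1.014

Country X:
  Sum of ASFRs = 0.1275 + 0.2026 + 0.1496 + 0.0703 + 0.0152 + 0.0022 = 0.5674
  TFR = 5 × 0.5674 = 2.837
Country Y:
  Sum of ASFRs = 0.0313 + 0.1377 + 0.3386 + 0.1977 + 0.0578 + 0.0071 = 0.7702
  TFR = 5 × 0.7702 = 3.851
Difference = 2.837 − 3.851 = -1.014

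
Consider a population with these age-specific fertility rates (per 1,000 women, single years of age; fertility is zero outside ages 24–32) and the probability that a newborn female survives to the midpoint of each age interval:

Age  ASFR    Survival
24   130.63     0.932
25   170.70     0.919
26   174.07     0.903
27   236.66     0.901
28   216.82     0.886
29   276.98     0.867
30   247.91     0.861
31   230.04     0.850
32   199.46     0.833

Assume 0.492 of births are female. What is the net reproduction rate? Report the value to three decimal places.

0.815

Proportion female at birth = 0.492.
Survival-weighted fertility by age (1·fₓ·Sₓ):
  24: 1 × 130.63/1000 × 0.932 = 0.12175
  25: 1 × 170.70/1000 × 0.919 = 0.15687
  26: 1 × 174.07/1000 × 0.903 = 0.15719
  27: 1 × 236.66/1000 × 0.901 = 0.21323
  28: 1 × 216.82/1000 × 0.886 = 0.19210
  29: 1 × 276.98/1000 × 0.867 = 0.24014
  30: 1 × 247.91/1000 × 0.861 = 0.21345
  31: 1 × 230.04/1000 × 0.850 = 0.19553
  32: 1 × 199.46/1000 × 0.833 = 0.16615
Sum = 1.65641
NRR = 0.492 × 1.65641 = 0.81495
With NRR below 1 the population is below replacement fertility.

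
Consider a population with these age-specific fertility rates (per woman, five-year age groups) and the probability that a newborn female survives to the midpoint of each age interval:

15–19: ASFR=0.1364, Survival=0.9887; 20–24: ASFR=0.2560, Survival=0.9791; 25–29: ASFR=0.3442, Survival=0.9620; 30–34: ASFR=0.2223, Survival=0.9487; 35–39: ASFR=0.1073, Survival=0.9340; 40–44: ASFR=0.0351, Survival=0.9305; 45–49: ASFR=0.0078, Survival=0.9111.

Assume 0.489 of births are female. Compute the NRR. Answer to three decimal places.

2.610

Proportion female at birth = 0.489.
Per-age-group product (5 × ASFR × survival probability):
  15–19: 5 × 0.1364 × 0.9887 = 0.67429
  20–24: 5 × 0.2560 × 0.9791 = 1.25325
  25–29: 5 × 0.3442 × 0.9620 = 1.65560
  30–34: 5 × 0.2223 × 0.9487 = 1.05448
  35–39: 5 × 0.1073 × 0.9340 = 0.50109
  40–44: 5 × 0.0351 × 0.9305 = 0.16330
  45–49: 5 × 0.0078 × 0.9111 = 0.03553
Sum = 5.33754
NRR = 0.489 × 5.33754 = 2.61006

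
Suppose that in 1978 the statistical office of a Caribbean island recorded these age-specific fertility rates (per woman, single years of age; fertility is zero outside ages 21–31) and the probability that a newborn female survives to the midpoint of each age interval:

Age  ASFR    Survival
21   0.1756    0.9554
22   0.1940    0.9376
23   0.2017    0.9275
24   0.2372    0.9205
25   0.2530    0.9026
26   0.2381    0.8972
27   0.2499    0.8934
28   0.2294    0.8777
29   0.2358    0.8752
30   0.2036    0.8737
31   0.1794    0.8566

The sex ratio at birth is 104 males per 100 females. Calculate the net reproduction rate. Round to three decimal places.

Proportion female at birth = 100 / (100 + 104) = 0.49020.
Each age group contributes 1 × ASFR × survival:
  21: 1 × 0.1756 × 0.9554 = 0.16777
  22: 1 × 0.1940 × 0.9376 = 0.18189
  23: 1 × 0.2017 × 0.9275 = 0.18708
  24: 1 × 0.2372 × 0.9205 = 0.21834
  25: 1 × 0.2530 × 0.9026 = 0.22836
  26: 1 × 0.2381 × 0.8972 = 0.21362
  27: 1 × 0.2499 × 0.8934 = 0.22326
  28: 1 × 0.2294 × 0.8777 = 0.20134
  29: 1 × 0.2358 × 0.8752 = 0.20637
  30: 1 × 0.2036 × 0.8737 = 0.17789
  31: 1 × 0.1794 × 0.8566 = 0.15367
Sum = 2.15959
NRR = 0.49020 × 2.15959 = 1.05863

1.059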